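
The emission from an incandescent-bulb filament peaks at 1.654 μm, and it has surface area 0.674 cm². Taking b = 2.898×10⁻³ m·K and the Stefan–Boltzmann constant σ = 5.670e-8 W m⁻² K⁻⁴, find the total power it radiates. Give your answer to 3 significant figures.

Wien's law: T = b/λ_max = 2.898×10⁻³/1.654×10⁻⁶ = 1752.12 K.
Area A = 0.674 cm² = 6.74×10⁻⁵ m².
Then P = σAT⁴ = 5.670×10⁻⁸×6.74×10⁻⁵×(1752.12)⁴ = 36.0 W.

P ≈ 36.0 W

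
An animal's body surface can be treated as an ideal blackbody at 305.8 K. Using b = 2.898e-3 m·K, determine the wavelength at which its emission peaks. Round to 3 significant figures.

Wien's displacement law: λ_max = b/T = (2.898×10⁻³ m·K)/(305.8 K) = 9.477×10⁻⁶ m.
That is 9.48 μm, in the infrared range.

λ_max ≈ 9.48 μm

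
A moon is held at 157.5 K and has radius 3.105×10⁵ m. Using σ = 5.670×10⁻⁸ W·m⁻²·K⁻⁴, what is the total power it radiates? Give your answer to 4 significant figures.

P ≈ 4.227×10¹³ W

Surface area A = 4πR² = 4π(3.105×10⁵ m)² = 1.21153×10¹² m².
P = σAT⁴ = 5.670×10⁻⁸ × 1.21153×10¹² × (157.5)⁴ = 4.227×10¹³ W.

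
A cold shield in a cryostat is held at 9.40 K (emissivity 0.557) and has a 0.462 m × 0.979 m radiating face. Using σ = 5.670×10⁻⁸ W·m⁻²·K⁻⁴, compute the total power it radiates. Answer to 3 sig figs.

Area A = 0.462 × 0.979 = 0.452298 m².
P = εσAT⁴ = 0.557 × 5.670×10⁻⁸ × 0.452298 × (9.40)⁴ = 1.12×10⁻⁴ W.

P ≈ 1.12×10⁻⁴ W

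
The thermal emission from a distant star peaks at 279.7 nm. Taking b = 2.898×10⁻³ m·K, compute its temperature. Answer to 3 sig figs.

T ≈ 1.04×10⁴ K

Wien's law gives T = b/λ_max = (2.898×10⁻³ m·K)/(2.797×10⁻⁷ m) = 1.04×10⁴ K.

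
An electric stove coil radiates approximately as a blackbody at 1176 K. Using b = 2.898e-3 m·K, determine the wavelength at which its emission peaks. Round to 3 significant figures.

Wien's displacement law: λ_max = b/T = (2.898×10⁻³ m·K)/(1176 K) = 2.464×10⁻⁶ m.
That is 2.46×10³ nm, in the infrared range.

λ_max ≈ 2.46×10³ nm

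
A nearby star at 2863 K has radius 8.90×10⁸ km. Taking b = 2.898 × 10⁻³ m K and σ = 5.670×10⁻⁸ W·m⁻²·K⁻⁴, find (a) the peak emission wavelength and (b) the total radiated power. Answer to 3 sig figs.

(a) λ_max = b/T = 2.898×10⁻³/2863 = 1.012×10⁻⁶ m = 1.01 μm.
Surface area A = 4πR² = 4π(8.90×10¹¹ m)² = 9.95382×10²⁴ m².
(b) P = σAT⁴ = 5.670×10⁻⁸×9.95382×10²⁴×(2863)⁴ = 3.79×10³¹ W.

λ_max ≈ 1.01 μm; P ≈ 3.79×10³¹ W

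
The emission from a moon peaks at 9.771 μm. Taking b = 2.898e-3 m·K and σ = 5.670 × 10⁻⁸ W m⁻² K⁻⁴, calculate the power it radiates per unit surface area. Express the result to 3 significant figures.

I ≈ 439 W/m²

Wien's law: T = b/λ_max = 2.898×10⁻³/9.771×10⁻⁶ = 296.592 K.
Then I = σT⁴ = 5.670×10⁻⁸×(296.592)⁴ = 439 W/m².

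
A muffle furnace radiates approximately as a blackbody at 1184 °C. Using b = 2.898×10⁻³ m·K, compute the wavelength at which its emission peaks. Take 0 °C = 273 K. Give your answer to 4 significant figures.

T = 1184 °C + 273 = 1457 K.
Wien's displacement law: λ_max = b/T = (2.898×10⁻³ m·K)/(1457 K) = 1.9890×10⁻⁶ m.
That is 1.989 μm, in the infrared range.

λ_max ≈ 1.989 μm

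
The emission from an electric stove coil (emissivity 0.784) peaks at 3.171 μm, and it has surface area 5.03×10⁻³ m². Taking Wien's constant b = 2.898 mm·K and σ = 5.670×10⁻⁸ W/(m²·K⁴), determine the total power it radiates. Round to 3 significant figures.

P ≈ 156 W

Wien's law: T = b/λ_max = 2.898×10⁻³/3.171×10⁻⁶ = 913.907 K.
Area A = 5.03×10⁻³ m².
Then P = εσAT⁴ = 0.784×5.670×10⁻⁸×5.03×10⁻³×(913.907)⁴ = 156 W.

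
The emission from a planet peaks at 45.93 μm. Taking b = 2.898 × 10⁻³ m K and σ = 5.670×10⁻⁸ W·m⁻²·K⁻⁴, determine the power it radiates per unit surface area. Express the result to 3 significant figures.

Wien's law: T = b/λ_max = 2.898×10⁻³/4.593×10⁻⁵ = 63.0960 K.
Then I = σT⁴ = 5.670×10⁻⁸×(63.0960)⁴ = 0.899 W/m².

I ≈ 0.899 W/m²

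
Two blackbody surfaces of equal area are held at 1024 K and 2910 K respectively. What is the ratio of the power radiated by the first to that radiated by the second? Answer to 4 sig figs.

With equal areas, P₁/P₂ = (T₁/T₂)⁴ = (1024/2910)⁴ = 0.01533.

P₁/P₂ ≈ 0.01533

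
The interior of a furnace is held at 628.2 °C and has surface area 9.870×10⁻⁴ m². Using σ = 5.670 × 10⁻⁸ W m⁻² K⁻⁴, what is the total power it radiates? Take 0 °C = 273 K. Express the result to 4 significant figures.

P ≈ 36.91 W

T = 628.2 °C + 273 = 901.2 K.
Area A = 9.870×10⁻⁴ m².
P = σAT⁴ = 5.670×10⁻⁸ × 9.870×10⁻⁴ × (901.2)⁴ = 36.91 W.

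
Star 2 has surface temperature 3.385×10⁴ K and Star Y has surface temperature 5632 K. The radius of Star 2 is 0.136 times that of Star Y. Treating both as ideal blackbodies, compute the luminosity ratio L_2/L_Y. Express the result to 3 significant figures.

L_2/L_Y ≈ 24.1

L ∝ R²T⁴, so L_2/L_Y = (R_2/R_Y)²(T_2/T_Y)⁴ = (0.136)² × (3.385×10⁴/5632)⁴ = 0.018496 × 1304.92 = 24.1.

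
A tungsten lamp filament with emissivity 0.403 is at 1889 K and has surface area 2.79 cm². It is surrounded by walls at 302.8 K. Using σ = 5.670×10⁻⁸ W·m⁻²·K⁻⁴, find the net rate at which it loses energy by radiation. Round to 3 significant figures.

Net loss ≈ 81.1 W

Area A = 2.79 cm² = 2.79×10⁻⁴ m².
Net radiated power P_net = εσA(T⁴ − T₀⁴) = 0.403×5.670×10⁻⁸×2.79×10⁻⁴×(1889⁴ − 302.8⁴).
T⁴ − T₀⁴ = 1.27329×10¹³ − 8.40666×10⁹ = 1.27245×10¹³ K⁴, so P_net = 81.1 W.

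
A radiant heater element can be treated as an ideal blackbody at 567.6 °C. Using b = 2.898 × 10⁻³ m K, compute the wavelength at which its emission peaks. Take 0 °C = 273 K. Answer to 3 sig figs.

T = 567.6 °C + 273 = 840.6 K.
Wien's displacement law: λ_max = b/T = (2.898×10⁻³ m·K)/(840.6 K) = 3.448×10⁻⁶ m.
That is 3.45 μm, in the infrared range.

λ_max ≈ 3.45 μm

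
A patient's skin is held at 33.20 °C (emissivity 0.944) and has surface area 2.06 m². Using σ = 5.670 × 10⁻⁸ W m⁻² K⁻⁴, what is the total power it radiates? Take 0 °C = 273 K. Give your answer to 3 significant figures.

T = 33.20 °C + 273 = 306.20 K.
Area A = 2.06 m².
P = εσAT⁴ = 0.944 × 5.670×10⁻⁸ × 2.06 × (306.20)⁴ = 969 W.

P ≈ 969 W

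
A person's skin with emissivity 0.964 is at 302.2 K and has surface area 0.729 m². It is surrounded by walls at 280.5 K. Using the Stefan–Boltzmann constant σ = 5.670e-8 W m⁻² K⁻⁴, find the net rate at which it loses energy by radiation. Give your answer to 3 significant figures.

Net loss ≈ 85.7 W

Area A = 0.729 m².
Net radiated power P_net = εσA(T⁴ − T₀⁴) = 0.964×5.670×10⁻⁸×0.729×(302.2⁴ − 280.5⁴).
T⁴ − T₀⁴ = 8.34023×10⁹ − 6.19058×10⁹ = 2.14965×10⁹ K⁴, so P_net = 85.7 W.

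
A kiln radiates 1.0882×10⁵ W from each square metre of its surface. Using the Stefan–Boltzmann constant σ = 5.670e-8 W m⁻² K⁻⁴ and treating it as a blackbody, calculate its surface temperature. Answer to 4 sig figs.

T ≈ 1177 K

I = σT⁴, so T = (I/σ)^(1/4) = (1.0882×10⁵/(5.670×10⁻⁸))^(1/4) = 1177 K.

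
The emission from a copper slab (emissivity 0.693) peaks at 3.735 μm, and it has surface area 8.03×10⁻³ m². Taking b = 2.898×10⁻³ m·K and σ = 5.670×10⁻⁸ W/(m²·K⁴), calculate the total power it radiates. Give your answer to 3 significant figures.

Wien's law: T = b/λ_max = 2.898×10⁻³/3.735×10⁻⁶ = 775.904 K.
Area A = 8.03×10⁻³ m².
Then P = εσAT⁴ = 0.693×5.670×10⁻⁸×8.03×10⁻³×(775.904)⁴ = 114 W.

P ≈ 114 W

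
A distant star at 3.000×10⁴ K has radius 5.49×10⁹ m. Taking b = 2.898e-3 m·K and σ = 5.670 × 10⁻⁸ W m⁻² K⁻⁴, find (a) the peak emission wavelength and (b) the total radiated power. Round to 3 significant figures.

λ_max ≈ 96.6 nm; P ≈ 1.74×10³¹ W

(a) λ_max = b/T = 2.898×10⁻³/3.000×10⁴ = 9.660×10⁻⁸ m = 96.6 nm.
Surface area A = 4πR² = 4π(5.49×10⁹ m)² = 3.78752×10²⁰ m².
(b) P = σAT⁴ = 5.670×10⁻⁸×3.78752×10²⁰×(3.000×10⁴)⁴ = 1.74×10³¹ W.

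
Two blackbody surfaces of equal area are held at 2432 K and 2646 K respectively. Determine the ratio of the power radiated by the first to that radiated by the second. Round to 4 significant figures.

With equal areas, P₁/P₂ = (T₁/T₂)⁴ = (2432/2646)⁴ = 0.7137.

P₁/P₂ ≈ 0.7137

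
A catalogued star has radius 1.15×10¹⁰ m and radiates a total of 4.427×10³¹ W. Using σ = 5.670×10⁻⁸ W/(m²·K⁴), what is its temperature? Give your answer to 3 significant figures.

T ≈ 2.62×10⁴ K

Surface area A = 4πR² = 4π(1.15×10¹⁰ m)² = 1.66190×10²¹ m².
P = σAT⁴ ⇒ T = (P/(σA))^(1/4) = (4.427×10³¹/(5.670×10⁻⁸×1.66190×10²¹))^(1/4) = 2.62×10⁴ K.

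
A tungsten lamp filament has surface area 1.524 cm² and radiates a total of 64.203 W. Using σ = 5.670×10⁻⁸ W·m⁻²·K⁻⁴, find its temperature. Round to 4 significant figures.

Area A = 1.524 cm² = 1.524×10⁻⁴ m².
P = σAT⁴ ⇒ T = (P/(σA))^(1/4) = (64.203/(5.670×10⁻⁸×1.524×10⁻⁴))^(1/4) = 1651 K.

T ≈ 1651 K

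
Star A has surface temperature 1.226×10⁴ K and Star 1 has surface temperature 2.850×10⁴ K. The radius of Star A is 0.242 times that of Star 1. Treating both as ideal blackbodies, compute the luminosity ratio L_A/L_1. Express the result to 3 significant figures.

L ∝ R²T⁴, so L_A/L_1 = (R_A/R_1)²(T_A/T_1)⁴ = (0.242)² × (1.226×10⁴/2.850×10⁴)⁴ = 0.058564 × 0.0342438 = 2.01×10⁻³.

L_A/L_1 ≈ 2.01×10⁻³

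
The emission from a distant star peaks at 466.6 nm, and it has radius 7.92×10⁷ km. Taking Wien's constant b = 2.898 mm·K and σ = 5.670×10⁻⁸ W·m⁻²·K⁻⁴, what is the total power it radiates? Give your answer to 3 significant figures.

P ≈ 6.65×10³⁰ W

Wien's law: T = b/λ_max = 2.898×10⁻³/4.666×10⁻⁷ = 6210.89 K.
Surface area A = 4πR² = 4π(7.92×10¹⁰ m)² = 7.88243×10²² m².
Then P = σAT⁴ = 5.670×10⁻⁸×7.88243×10²²×(6210.89)⁴ = 6.65×10³⁰ W.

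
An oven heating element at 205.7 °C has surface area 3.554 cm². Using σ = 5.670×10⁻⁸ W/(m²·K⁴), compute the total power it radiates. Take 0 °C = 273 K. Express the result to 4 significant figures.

P ≈ 1.058 W

T = 205.7 °C + 273 = 478.7 K.
Area A = 3.554 cm² = 3.554×10⁻⁴ m².
P = σAT⁴ = 5.670×10⁻⁸ × 3.554×10⁻⁴ × (478.7)⁴ = 1.058 W.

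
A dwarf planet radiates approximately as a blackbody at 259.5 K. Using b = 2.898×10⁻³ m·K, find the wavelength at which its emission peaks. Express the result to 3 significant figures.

Wien's displacement law: λ_max = b/T = (2.898×10⁻³ m·K)/(259.5 K) = 1.117×10⁻⁵ m.
That is 11.2 μm, in the infrared range.

λ_max ≈ 11.2 μm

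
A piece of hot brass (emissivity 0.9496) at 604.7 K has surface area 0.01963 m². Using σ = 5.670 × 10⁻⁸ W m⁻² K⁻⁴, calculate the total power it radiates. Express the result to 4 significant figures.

Area A = 0.01963 m².
P = εσAT⁴ = 0.9496 × 5.670×10⁻⁸ × 0.01963 × (604.7)⁴ = 141.3 W.

P ≈ 141.3 W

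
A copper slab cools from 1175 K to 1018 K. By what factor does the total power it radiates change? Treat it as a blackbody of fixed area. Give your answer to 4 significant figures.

P ∝ T⁴, so P₂/P₁ = (T₂/T₁)⁴ = (1018/1175)⁴ = (0.866383)⁴ = 0.5634.

P₂/P₁ ≈ 0.5634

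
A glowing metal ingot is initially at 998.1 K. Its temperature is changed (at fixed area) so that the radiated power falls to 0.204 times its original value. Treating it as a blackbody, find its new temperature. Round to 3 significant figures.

T₂ ≈ 671 K

P ∝ T⁴, so T₂/T₁ = (P₂/P₁)^(1/4) = (0.204)^(1/4) = 0.672059.
T₂ = 998.1 × 0.672059 = 671 K.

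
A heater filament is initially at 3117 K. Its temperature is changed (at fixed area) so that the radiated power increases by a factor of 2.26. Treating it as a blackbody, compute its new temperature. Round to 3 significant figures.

T₂ ≈ 3.82×10³ K

P ∝ T⁴, so T₂/T₁ = (P₂/P₁)^(1/4) = (2.26)^(1/4) = 1.22610.
T₂ = 3117 × 1.22610 = 3.82×10³ K.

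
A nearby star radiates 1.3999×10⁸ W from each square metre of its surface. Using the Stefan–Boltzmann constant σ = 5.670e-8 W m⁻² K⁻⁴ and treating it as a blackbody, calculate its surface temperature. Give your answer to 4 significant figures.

T ≈ 7049 K

I = σT⁴, so T = (I/σ)^(1/4) = (1.3999×10⁸/(5.670×10⁻⁸))^(1/4) = 7049 K.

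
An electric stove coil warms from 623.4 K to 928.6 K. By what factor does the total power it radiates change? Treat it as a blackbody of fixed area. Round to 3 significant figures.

P ∝ T⁴, so P₂/P₁ = (T₂/T₁)⁴ = (928.6/623.4)⁴ = (1.48957)⁴ = 4.92.

P₂/P₁ ≈ 4.92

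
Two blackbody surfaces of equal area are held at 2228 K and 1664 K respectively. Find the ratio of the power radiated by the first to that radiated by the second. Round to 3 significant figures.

P₁/P₂ ≈ 3.21

With equal areas, P₁/P₂ = (T₁/T₂)⁴ = (2228/1664)⁴ = 3.21.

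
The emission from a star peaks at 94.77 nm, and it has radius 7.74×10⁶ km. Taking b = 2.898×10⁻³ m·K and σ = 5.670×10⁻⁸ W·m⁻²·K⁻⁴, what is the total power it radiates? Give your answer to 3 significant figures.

Wien's law: T = b/λ_max = 2.898×10⁻³/9.477×10⁻⁸ = 30579.3 K.
Surface area A = 4πR² = 4π(7.74×10⁹ m)² = 7.52821×10²⁰ m².
Then P = σAT⁴ = 5.670×10⁻⁸×7.52821×10²⁰×(30579.3)⁴ = 3.73×10³¹ W.

P ≈ 3.73×10³¹ W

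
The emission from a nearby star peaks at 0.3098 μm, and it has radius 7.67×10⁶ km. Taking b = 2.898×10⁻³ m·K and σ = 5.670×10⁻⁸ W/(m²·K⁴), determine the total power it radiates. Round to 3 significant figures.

P ≈ 3.21×10²⁹ W

Wien's law: T = b/λ_max = 2.898×10⁻³/3.098×10⁻⁷ = 9354.42 K.
Surface area A = 4πR² = 4π(7.67×10⁹ m)² = 7.39266×10²⁰ m².
Then P = σAT⁴ = 5.670×10⁻⁸×7.39266×10²⁰×(9354.42)⁴ = 3.21×10²⁹ W.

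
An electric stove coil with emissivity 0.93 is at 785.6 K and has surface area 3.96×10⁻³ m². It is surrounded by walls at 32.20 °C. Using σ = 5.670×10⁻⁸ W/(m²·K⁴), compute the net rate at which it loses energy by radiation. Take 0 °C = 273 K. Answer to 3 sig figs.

Net loss ≈ 77.7 W

Surroundings: T = 32.20 °C + 273 = 305.20 K.
Area A = 3.96×10⁻³ m².
Net radiated power P_net = εσA(T⁴ − T₀⁴) = 0.93×5.670×10⁻⁸×3.96×10⁻³×(785.6⁴ − 305.20⁴).
T⁴ − T₀⁴ = 3.80896×10¹¹ − 8.67637×10⁹ = 3.72220×10¹¹ K⁴, so P_net = 77.7 W.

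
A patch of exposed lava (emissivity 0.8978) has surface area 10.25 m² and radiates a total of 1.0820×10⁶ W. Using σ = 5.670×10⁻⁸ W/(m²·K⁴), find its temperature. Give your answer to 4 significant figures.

T ≈ 1200 K

Area A = 10.25 m².
P = εσAT⁴ ⇒ T = (P/(εσA))^(1/4) = (1.0820×10⁶/(0.8978×5.670×10⁻⁸×10.25))^(1/4) = 1200 K.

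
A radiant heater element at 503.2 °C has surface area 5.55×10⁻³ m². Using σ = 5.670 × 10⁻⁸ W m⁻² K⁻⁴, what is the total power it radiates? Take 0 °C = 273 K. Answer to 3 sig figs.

T = 503.2 °C + 273 = 776.2 K.
Area A = 5.55×10⁻³ m².
P = σAT⁴ = 5.670×10⁻⁸ × 5.55×10⁻³ × (776.2)⁴ = 114 W.

P ≈ 114 W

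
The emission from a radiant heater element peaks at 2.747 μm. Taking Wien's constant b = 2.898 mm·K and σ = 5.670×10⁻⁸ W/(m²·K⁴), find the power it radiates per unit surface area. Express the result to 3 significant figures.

I ≈ 7.02×10⁴ W/m²

Wien's law: T = b/λ_max = 2.898×10⁻³/2.747×10⁻⁶ = 1054.97 K.
Then I = σT⁴ = 5.670×10⁻⁸×(1054.97)⁴ = 7.02×10⁴ W/m².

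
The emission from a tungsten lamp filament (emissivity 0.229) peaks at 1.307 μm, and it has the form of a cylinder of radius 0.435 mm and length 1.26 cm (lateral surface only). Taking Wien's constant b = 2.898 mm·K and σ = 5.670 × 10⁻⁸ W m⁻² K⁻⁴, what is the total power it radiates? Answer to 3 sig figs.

P ≈ 10.8 W

Wien's law: T = b/λ_max = 2.898×10⁻³/1.307×10⁻⁶ = 2217.29 K.
Lateral area A = 2πrL = 2π×4.35×10⁻⁴×0.0126 = 3.44381×10⁻⁵ m².
Then P = εσAT⁴ = 0.229×5.670×10⁻⁸×3.44381×10⁻⁵×(2217.29)⁴ = 10.8 W.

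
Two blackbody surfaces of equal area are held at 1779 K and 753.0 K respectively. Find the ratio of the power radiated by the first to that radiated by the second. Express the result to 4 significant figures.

P₁/P₂ ≈ 31.15

With equal areas, P₁/P₂ = (T₁/T₂)⁴ = (1779/753.0)⁴ = 31.15.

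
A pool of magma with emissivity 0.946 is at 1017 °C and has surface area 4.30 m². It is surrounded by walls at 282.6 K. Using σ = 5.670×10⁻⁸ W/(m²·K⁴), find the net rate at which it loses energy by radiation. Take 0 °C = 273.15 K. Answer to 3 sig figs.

T = 1017 °C + 273.15 = 1290.15 K.
Area A = 4.30 m².
Net radiated power P_net = εσA(T⁴ − T₀⁴) = 0.946×5.670×10⁻⁸×4.30×(1290.15⁴ − 282.6⁴).
T⁴ − T₀⁴ = 2.77052×10¹² − 6.37806×10⁹ = 2.76414×10¹² K⁴, so P_net = 6.38×10⁵ W.

Net loss ≈ 6.38×10⁵ W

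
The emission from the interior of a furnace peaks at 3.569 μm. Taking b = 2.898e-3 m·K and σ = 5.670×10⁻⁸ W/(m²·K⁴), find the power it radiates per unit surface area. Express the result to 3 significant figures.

I ≈ 2.46×10⁴ W/m²

Wien's law: T = b/λ_max = 2.898×10⁻³/3.569×10⁻⁶ = 811.992 K.
Then I = σT⁴ = 5.670×10⁻⁸×(811.992)⁴ = 2.46×10⁴ W/m².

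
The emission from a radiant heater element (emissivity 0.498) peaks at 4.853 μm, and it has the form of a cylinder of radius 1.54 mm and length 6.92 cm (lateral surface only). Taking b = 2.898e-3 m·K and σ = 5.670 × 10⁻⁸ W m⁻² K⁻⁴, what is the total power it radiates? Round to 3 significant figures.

Wien's law: T = b/λ_max = 2.898×10⁻³/4.853×10⁻⁶ = 597.156 K.
Lateral area A = 2πrL = 2π×1.54×10⁻³×0.0692 = 6.69586×10⁻⁴ m².
Then P = εσAT⁴ = 0.498×5.670×10⁻⁸×6.69586×10⁻⁴×(597.156)⁴ = 2.40 W.

P ≈ 2.40 W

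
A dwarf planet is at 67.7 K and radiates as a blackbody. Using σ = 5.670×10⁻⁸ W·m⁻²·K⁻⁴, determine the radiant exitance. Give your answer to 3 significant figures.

Stefan–Boltzmann: I = σT⁴ = 5.670×10⁻⁸ × (67.7)⁴ = 1.19 W/m².

I ≈ 1.19 W/m²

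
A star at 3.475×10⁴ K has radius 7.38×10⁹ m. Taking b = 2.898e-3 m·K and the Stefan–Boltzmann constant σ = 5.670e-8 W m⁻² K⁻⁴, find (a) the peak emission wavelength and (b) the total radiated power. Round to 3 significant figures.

λ_max ≈ 83.4 nm; P ≈ 5.66×10³¹ W

(a) λ_max = b/T = 2.898×10⁻³/3.475×10⁴ = 8.340×10⁻⁸ m = 83.4 nm.
Surface area A = 4πR² = 4π(7.38×10⁹ m)² = 6.84420×10²⁰ m².
(b) P = σAT⁴ = 5.670×10⁻⁸×6.84420×10²⁰×(3.475×10⁴)⁴ = 5.66×10³¹ W.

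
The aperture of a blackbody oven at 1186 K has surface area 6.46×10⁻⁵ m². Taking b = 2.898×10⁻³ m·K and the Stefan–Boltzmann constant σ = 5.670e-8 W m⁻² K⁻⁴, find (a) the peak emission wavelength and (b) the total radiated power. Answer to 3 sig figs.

(a) λ_max = b/T = 2.898×10⁻³/1186 = 2.444×10⁻⁶ m = 2.44 μm.
Area A = 6.46×10⁻⁵ m².
(b) P = σAT⁴ = 5.670×10⁻⁸×6.46×10⁻⁵×(1186)⁴ = 7.25 W.

λ_max ≈ 2.44 μm; P ≈ 7.25 W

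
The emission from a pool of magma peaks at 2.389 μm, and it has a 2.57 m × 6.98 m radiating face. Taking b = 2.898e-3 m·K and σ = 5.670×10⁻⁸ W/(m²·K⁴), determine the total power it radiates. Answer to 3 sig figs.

Wien's law: T = b/λ_max = 2.898×10⁻³/2.389×10⁻⁶ = 1213.06 K.
Area A = 2.57 × 6.98 = 17.9386 m².
Then P = σAT⁴ = 5.670×10⁻⁸×17.9386×(1213.06)⁴ = 2.20×10⁶ W.

P ≈ 2.20×10⁶ W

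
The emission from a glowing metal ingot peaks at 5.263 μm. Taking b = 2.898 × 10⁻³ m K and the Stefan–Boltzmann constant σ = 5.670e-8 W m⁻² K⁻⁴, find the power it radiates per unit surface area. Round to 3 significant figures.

Wien's law: T = b/λ_max = 2.898×10⁻³/5.263×10⁻⁶ = 550.637 K.
Then I = σT⁴ = 5.670×10⁻⁸×(550.637)⁴ = 5.21×10³ W/m².

I ≈ 5.21×10³ W/m²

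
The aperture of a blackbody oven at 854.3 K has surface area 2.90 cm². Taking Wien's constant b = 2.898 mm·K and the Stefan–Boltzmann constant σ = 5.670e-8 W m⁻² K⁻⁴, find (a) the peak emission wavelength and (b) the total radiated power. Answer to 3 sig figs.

(a) λ_max = b/T = 2.898×10⁻³/854.3 = 3.392×10⁻⁶ m = 3.39 μm.
Area A = 2.90 cm² = 2.90×10⁻⁴ m².
(b) P = σAT⁴ = 5.670×10⁻⁸×2.90×10⁻⁴×(854.3)⁴ = 8.76 W.

λ_max ≈ 3.39 μm; P ≈ 8.76 W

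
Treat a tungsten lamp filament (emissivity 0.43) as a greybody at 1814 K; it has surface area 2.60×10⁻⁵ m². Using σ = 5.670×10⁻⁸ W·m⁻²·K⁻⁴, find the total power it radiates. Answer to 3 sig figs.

P ≈ 6.86 W

Area A = 2.60×10⁻⁵ m².
P = εσAT⁴ = 0.43 × 5.670×10⁻⁸ × 2.60×10⁻⁵ × (1814)⁴ = 6.86 W.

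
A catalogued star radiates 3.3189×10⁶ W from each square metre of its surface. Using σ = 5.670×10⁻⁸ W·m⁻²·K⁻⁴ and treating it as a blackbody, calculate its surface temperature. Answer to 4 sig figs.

I = σT⁴, so T = (I/σ)^(1/4) = (3.3189×10⁶/(5.670×10⁻⁸))^(1/4) = 2766 K.

T ≈ 2766 K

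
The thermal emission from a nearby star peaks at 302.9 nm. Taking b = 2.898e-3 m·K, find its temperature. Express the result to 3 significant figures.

T ≈ 9.57×10³ K

Wien's law gives T = b/λ_max = (2.898×10⁻³ m·K)/(3.029×10⁻⁷ m) = 9.57×10³ K.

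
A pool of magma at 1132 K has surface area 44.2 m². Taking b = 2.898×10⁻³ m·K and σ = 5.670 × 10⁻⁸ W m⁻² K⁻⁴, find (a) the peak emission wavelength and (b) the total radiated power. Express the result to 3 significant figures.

λ_max ≈ 2.56×10³ nm; P ≈ 4.12×10⁶ W

(a) λ_max = b/T = 2.898×10⁻³/1132 = 2.560×10⁻⁶ m = 2.56×10³ nm.
Area A = 44.2 m².
(b) P = σAT⁴ = 5.670×10⁻⁸×44.2×(1132)⁴ = 4.12×10⁶ W.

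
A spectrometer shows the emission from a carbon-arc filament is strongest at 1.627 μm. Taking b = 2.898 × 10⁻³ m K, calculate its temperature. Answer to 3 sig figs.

Wien's law gives T = b/λ_max = (2.898×10⁻³ m·K)/(1.627×10⁻⁶ m) = 1.78×10³ K.

T ≈ 1.78×10³ K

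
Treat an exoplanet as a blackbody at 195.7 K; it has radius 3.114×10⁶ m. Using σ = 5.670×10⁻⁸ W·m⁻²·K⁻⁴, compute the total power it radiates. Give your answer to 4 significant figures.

Surface area A = 4πR² = 4π(3.114×10⁶ m)² = 1.21856×10¹⁴ m².
P = σAT⁴ = 5.670×10⁻⁸ × 1.21856×10¹⁴ × (195.7)⁴ = 1.013×10¹⁶ W.

P ≈ 1.013×10¹⁶ W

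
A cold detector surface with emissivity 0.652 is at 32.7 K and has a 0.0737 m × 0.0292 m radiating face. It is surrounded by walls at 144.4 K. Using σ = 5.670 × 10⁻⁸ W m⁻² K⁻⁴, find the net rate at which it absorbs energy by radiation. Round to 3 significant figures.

Area A = 0.0737 × 0.0292 = 2.15204×10⁻³ m².
Net radiated power P_net = εσA(T⁴ − T₀⁴) = 0.652×5.670×10⁻⁸×2.15204×10⁻³×(32.7⁴ − 144.4⁴).
T⁴ − T₀⁴ = 1.14338×10⁶ − 4.34779×10⁸ = -4.33636×10⁸ K⁴, so P_net = -0.0345 W — negative, meaning a net gain of 0.0345 W.

Net gain ≈ 0.0345 W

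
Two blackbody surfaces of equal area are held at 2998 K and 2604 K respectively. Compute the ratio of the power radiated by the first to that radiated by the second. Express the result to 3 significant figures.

With equal areas, P₁/P₂ = (T₁/T₂)⁴ = (2998/2604)⁴ = 1.76.

P₁/P₂ ≈ 1.76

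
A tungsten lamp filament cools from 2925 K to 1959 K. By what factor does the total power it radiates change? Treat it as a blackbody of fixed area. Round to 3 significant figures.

P₂/P₁ ≈ 0.201

P ∝ T⁴, so P₂/P₁ = (T₂/T₁)⁴ = (1959/2925)⁴ = (0.669744)⁴ = 0.201.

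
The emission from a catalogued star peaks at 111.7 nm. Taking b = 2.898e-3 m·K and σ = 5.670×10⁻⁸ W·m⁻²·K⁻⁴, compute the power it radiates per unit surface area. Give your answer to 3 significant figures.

Wien's law: T = b/λ_max = 2.898×10⁻³/1.117×10⁻⁷ = 25944.5 K.
Then I = σT⁴ = 5.670×10⁻⁸×(25944.5)⁴ = 2.57×10¹⁰ W/m².

I ≈ 2.57×10¹⁰ W/m²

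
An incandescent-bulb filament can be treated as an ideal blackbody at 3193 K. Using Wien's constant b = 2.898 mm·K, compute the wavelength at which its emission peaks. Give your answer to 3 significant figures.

λ_max ≈ 908 nm

Wien's displacement law: λ_max = b/T = (2.898×10⁻³ m·K)/(3193 K) = 9.076×10⁻⁷ m.
That is 908 nm, in the infrared range.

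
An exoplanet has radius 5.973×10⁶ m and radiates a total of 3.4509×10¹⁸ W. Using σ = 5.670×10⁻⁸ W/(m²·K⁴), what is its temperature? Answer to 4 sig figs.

Surface area A = 4πR² = 4π(5.973×10⁶ m)² = 4.48327×10¹⁴ m².
P = σAT⁴ ⇒ T = (P/(σA))^(1/4) = (3.4509×10¹⁸/(5.670×10⁻⁸×4.48327×10¹⁴))^(1/4) = 607.0 K.

T ≈ 607.0 K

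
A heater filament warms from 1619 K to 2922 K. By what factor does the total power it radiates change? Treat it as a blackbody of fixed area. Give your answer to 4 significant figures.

P ∝ T⁴, so P₂/P₁ = (T₂/T₁)⁴ = (2922/1619)⁴ = (1.80482)⁴ = 10.61.

P₂/P₁ ≈ 10.61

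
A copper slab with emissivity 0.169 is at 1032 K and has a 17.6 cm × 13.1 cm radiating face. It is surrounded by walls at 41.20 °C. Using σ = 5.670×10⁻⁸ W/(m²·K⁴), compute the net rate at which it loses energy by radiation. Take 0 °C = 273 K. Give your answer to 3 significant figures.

Net loss ≈ 248 W

Surroundings: T = 41.20 °C + 273 = 314.20 K.
Area A = 0.176 × 0.131 = 0.023056 m².
Net radiated power P_net = εσA(T⁴ − T₀⁴) = 0.169×5.670×10⁻⁸×0.023056×(1032⁴ − 314.20⁴).
T⁴ − T₀⁴ = 1.13428×10¹² − 9.74596×10⁹ = 1.12453×10¹² K⁴, so P_net = 248 W.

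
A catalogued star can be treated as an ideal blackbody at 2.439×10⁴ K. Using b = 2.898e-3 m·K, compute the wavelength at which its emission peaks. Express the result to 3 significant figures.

Wien's displacement law: λ_max = b/T = (2.898×10⁻³ m·K)/(2.439×10⁴ K) = 1.188×10⁻⁷ m.
That is 119 nm, in the ultraviolet range.

λ_max ≈ 119 nm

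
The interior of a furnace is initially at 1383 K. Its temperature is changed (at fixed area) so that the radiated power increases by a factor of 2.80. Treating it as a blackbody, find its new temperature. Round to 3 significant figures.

P ∝ T⁴, so T₂/T₁ = (P₂/P₁)^(1/4) = (2.80)^(1/4) = 1.29357.
T₂ = 1383 × 1.29357 = 1.79×10³ K.

T₂ ≈ 1.79×10³ K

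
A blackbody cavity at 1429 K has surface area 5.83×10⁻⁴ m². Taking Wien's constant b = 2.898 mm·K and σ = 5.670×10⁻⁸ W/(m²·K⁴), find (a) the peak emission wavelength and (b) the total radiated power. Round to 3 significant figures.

λ_max ≈ 2.03 μm; P ≈ 138 W

(a) λ_max = b/T = 2.898×10⁻³/1429 = 2.028×10⁻⁶ m = 2.03 μm.
Area A = 5.83×10⁻⁴ m².
(b) P = σAT⁴ = 5.670×10⁻⁸×5.83×10⁻⁴×(1429)⁴ = 138 W.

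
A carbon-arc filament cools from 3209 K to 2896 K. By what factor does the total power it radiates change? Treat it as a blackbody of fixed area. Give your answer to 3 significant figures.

P ∝ T⁴, so P₂/P₁ = (T₂/T₁)⁴ = (2896/3209)⁴ = (0.902462)⁴ = 0.663.

P₂/P₁ ≈ 0.663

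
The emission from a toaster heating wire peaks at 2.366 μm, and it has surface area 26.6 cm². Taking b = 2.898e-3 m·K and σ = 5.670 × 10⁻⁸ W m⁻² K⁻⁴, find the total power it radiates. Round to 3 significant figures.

Wien's law: T = b/λ_max = 2.898×10⁻³/2.366×10⁻⁶ = 1224.85 K.
Area A = 26.6 cm² = 2.66×10⁻³ m².
Then P = σAT⁴ = 5.670×10⁻⁸×2.66×10⁻³×(1224.85)⁴ = 339 W.

P ≈ 339 W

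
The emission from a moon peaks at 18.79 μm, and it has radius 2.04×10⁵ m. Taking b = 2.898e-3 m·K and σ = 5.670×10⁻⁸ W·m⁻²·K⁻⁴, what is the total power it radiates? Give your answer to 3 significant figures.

Wien's law: T = b/λ_max = 2.898×10⁻³/1.879×10⁻⁵ = 154.231 K.
Surface area A = 4πR² = 4π(2.04×10⁵ m)² = 5.22962×10¹¹ m².
Then P = σAT⁴ = 5.670×10⁻⁸×5.22962×10¹¹×(154.231)⁴ = 1.68×10¹³ W.

P ≈ 1.68×10¹³ W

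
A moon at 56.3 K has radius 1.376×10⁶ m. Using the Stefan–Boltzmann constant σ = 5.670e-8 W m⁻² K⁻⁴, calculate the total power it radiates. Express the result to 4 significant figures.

P ≈ 1.355×10¹³ W

Surface area A = 4πR² = 4π(1.376×10⁶ m)² = 2.37929×10¹³ m².
P = σAT⁴ = 5.670×10⁻⁸ × 2.37929×10¹³ × (56.3)⁴ = 1.355×10¹³ W.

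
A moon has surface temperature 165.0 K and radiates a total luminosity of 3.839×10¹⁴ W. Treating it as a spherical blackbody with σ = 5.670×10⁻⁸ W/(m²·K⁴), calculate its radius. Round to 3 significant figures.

L = 4πR²σT⁴ ⇒ R = √(L/(4πσT⁴)).
σT⁴ = 42.0261 W/m², so R = √(3.839×10¹⁴/(4π×42.0261)) = 8.53×10⁵ m.

R ≈ 8.53×10⁵ m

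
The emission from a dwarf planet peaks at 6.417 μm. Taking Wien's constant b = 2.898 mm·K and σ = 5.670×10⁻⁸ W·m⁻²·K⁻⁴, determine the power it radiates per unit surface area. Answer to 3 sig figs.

I ≈ 2.36×10³ W/m²

Wien's law: T = b/λ_max = 2.898×10⁻³/6.417×10⁻⁶ = 451.613 K.
Then I = σT⁴ = 5.670×10⁻⁸×(451.613)⁴ = 2.36×10³ W/m².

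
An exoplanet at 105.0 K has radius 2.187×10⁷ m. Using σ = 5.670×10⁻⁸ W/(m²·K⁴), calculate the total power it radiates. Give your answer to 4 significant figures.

Surface area A = 4πR² = 4π(2.187×10⁷ m)² = 6.01046×10¹⁵ m².
P = σAT⁴ = 5.670×10⁻⁸ × 6.01046×10¹⁵ × (105.0)⁴ = 4.142×10¹⁶ W.

P ≈ 4.142×10¹⁶ W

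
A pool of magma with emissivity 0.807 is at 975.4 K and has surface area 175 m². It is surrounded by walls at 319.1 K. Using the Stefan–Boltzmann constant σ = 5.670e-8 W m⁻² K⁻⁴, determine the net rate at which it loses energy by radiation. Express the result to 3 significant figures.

Net loss ≈ 7.17×10⁶ W

Area A = 175 m².
Net radiated power P_net = εσA(T⁴ − T₀⁴) = 0.807×5.670×10⁻⁸×175×(975.4⁴ − 319.1⁴).
T⁴ − T₀⁴ = 9.05172×10¹¹ − 1.03683×10¹⁰ = 8.94804×10¹¹ K⁴, so P_net = 7.17×10⁶ W.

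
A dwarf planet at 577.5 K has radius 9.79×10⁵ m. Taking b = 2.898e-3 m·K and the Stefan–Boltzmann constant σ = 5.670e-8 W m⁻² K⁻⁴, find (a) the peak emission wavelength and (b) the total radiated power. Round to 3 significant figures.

λ_max ≈ 5.02 μm; P ≈ 7.60×10¹⁶ W

(a) λ_max = b/T = 2.898×10⁻³/577.5 = 5.018×10⁻⁶ m = 5.02 μm.
Surface area A = 4πR² = 4π(9.79×10⁵ m)² = 1.20441×10¹³ m².
(b) P = σAT⁴ = 5.670×10⁻⁸×1.20441×10¹³×(577.5)⁴ = 7.60×10¹⁶ W.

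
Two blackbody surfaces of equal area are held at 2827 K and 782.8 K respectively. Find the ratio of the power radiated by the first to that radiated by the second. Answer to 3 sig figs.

With equal areas, P₁/P₂ = (T₁/T₂)⁴ = (2827/782.8)⁴ = 170.

P₁/P₂ ≈ 170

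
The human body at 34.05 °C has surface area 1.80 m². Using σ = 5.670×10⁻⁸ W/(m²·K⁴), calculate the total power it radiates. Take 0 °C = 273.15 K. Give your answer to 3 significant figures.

T = 34.05 °C + 273.15 = 307.20 K.
Area A = 1.80 m².
P = σAT⁴ = 5.670×10⁻⁸ × 1.80 × (307.20)⁴ = 909 W.

P ≈ 909 W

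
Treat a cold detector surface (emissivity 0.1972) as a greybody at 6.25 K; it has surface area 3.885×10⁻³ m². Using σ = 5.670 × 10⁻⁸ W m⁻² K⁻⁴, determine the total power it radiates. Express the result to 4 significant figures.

Area A = 3.885×10⁻³ m².
P = εσAT⁴ = 0.1972 × 5.670×10⁻⁸ × 3.885×10⁻³ × (6.25)⁴ = 6.628×10⁻⁸ W.

P ≈ 6.628×10⁻⁸ W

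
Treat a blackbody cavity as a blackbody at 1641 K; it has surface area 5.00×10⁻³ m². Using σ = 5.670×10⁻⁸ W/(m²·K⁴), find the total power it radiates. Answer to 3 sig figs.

P ≈ 2.06×10³ W

Area A = 5.00×10⁻³ m².
P = σAT⁴ = 5.670×10⁻⁸ × 5.00×10⁻³ × (1641)⁴ = 2.06×10³ W.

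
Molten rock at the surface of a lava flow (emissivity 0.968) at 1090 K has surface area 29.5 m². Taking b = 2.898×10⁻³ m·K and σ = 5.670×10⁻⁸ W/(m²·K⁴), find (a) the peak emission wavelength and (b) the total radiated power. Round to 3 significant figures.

λ_max ≈ 2.66×10³ nm; P ≈ 2.29×10⁶ W

(a) λ_max = b/T = 2.898×10⁻³/1090 = 2.659×10⁻⁶ m = 2.66×10³ nm.
Area A = 29.5 m².
(b) P = εσAT⁴ = 0.968×5.670×10⁻⁸×29.5×(1090)⁴ = 2.29×10⁶ W.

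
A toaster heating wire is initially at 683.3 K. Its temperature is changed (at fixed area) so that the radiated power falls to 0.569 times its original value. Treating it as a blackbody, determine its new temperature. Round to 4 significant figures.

T₂ ≈ 593.5 K

P ∝ T⁴, so T₂/T₁ = (P₂/P₁)^(1/4) = (0.569)^(1/4) = 0.868516.
T₂ = 683.3 × 0.868516 = 593.5 K.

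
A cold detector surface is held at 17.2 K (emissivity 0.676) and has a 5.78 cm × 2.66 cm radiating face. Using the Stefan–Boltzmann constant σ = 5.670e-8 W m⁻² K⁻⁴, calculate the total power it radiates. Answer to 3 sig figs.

P ≈ 5.16×10⁻⁶ W

Area A = 0.0578 × 0.0266 = 1.53748×10⁻³ m².
P = εσAT⁴ = 0.676 × 5.670×10⁻⁸ × 1.53748×10⁻³ × (17.2)⁴ = 5.16×10⁻⁶ W.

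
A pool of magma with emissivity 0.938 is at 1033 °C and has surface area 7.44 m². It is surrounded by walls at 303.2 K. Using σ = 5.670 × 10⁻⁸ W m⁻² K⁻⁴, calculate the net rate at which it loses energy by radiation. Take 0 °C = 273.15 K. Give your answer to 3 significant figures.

Net loss ≈ 1.15×10⁶ W

T = 1033 °C + 273.15 = 1306.15 K.
Area A = 7.44 m².
Net radiated power P_net = εσA(T⁴ − T₀⁴) = 0.938×5.670×10⁻⁸×7.44×(1306.15⁴ − 303.2⁴).
T⁴ − T₀⁴ = 2.91053×10¹² − 8.45117×10⁹ = 2.90208×10¹² K⁴, so P_net = 1.15×10⁶ W.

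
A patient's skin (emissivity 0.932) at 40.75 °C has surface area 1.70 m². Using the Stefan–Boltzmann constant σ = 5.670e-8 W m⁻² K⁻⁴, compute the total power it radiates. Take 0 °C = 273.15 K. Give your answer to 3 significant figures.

T = 40.75 °C + 273.15 = 313.90 K.
Area A = 1.70 m².
P = εσAT⁴ = 0.932 × 5.670×10⁻⁸ × 1.70 × (313.90)⁴ = 872 W.

P ≈ 872 W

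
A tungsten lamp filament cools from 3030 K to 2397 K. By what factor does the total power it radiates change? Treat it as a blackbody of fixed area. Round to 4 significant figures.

P ∝ T⁴, so P₂/P₁ = (T₂/T₁)⁴ = (2397/3030)⁴ = (0.791089)⁴ = 0.3917.

P₂/P₁ ≈ 0.3917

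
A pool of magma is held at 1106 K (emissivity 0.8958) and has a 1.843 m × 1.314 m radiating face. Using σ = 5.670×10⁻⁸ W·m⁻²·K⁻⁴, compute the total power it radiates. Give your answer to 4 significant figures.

P ≈ 1.840×10⁵ W

Area A = 1.843 × 1.314 = 2.4217 m².
P = εσAT⁴ = 0.8958 × 5.670×10⁻⁸ × 2.4217 × (1106)⁴ = 1.840×10⁵ W.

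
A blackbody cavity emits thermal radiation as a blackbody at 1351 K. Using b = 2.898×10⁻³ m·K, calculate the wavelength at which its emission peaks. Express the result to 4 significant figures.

Wien's displacement law: λ_max = b/T = (2.898×10⁻³ m·K)/(1351 K) = 2.1451×10⁻⁶ m.
That is 2.145 μm, in the infrared range.

λ_max ≈ 2.145 μm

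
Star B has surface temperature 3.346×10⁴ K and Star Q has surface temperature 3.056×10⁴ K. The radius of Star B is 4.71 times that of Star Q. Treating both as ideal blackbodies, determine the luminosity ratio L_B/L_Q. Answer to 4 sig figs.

L_B/L_Q ≈ 31.88

L ∝ R²T⁴, so L_B/L_Q = (R_B/R_Q)²(T_B/T_Q)⁴ = (4.71)² × (3.346×10⁴/3.056×10⁴)⁴ = 22.1841 × 1.43711 = 31.88.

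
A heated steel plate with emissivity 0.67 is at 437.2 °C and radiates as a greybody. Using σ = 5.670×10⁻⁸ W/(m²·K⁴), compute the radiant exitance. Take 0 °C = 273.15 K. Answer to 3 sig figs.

I ≈ 9.67×10³ W/m²

T = 437.2 °C + 273.15 = 710.35 K.
Stefan–Boltzmann: I = εσT⁴ = 0.67 × 5.670×10⁻⁸ × (710.35)⁴ = 9.67×10³ W/m².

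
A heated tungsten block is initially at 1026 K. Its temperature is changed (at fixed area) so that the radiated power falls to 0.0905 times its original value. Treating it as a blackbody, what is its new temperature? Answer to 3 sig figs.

T₂ ≈ 563 K

P ∝ T⁴, so T₂/T₁ = (P₂/P₁)^(1/4) = (0.0905)^(1/4) = 0.548482.
T₂ = 1026 × 0.548482 = 563 K.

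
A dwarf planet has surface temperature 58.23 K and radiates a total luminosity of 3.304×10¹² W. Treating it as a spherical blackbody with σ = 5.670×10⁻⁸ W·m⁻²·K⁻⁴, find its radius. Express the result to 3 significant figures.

L = 4πR²σT⁴ ⇒ R = √(L/(4πσT⁴)).
σT⁴ = 0.651884 W/m², so R = √(3.304×10¹²/(4π×0.651884)) = 6.35×10⁵ m.

R ≈ 6.35×10⁵ m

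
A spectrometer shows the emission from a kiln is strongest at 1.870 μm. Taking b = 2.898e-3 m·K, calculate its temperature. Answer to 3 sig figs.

Wien's law gives T = b/λ_max = (2.898×10⁻³ m·K)/(1.870×10⁻⁶ m) = 1.55×10³ K.

T ≈ 1.55×10³ K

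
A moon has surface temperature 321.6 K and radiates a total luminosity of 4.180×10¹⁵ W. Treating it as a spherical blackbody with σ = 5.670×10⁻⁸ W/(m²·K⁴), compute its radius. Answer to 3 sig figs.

R ≈ 7.41×10⁵ m

L = 4πR²σT⁴ ⇒ R = √(L/(4πσT⁴)).
σT⁴ = 606.523 W/m², so R = √(4.180×10¹⁵/(4π×606.523)) = 7.41×10⁵ m.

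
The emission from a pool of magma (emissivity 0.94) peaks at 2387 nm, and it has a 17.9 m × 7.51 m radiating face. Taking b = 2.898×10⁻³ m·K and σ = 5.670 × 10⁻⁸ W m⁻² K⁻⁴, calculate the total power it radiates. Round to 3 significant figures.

P ≈ 1.56×10⁷ W

Wien's law: T = b/λ_max = 2.898×10⁻³/2.387×10⁻⁶ = 1214.08 K.
Area A = 17.9 × 7.51 = 134.429 m².
Then P = εσAT⁴ = 0.94×5.670×10⁻⁸×134.429×(1214.08)⁴ = 1.56×10⁷ W.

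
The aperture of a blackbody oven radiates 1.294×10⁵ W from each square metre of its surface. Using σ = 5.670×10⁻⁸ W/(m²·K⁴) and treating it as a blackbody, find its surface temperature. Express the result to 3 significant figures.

I = σT⁴, so T = (I/σ)^(1/4) = (1.294×10⁵/(5.670×10⁻⁸))^(1/4) = 1.23×10³ K.

T ≈ 1.23×10³ K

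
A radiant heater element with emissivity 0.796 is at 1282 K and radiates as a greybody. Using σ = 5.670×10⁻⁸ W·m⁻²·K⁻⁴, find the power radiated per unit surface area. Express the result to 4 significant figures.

I ≈ 1.219×10⁵ W/m²

Stefan–Boltzmann: I = εσT⁴ = 0.796 × 5.670×10⁻⁸ × (1282)⁴ = 1.219×10⁵ W/m².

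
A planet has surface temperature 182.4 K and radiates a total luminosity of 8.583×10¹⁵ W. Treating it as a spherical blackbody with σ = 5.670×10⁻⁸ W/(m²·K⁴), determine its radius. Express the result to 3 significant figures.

L = 4πR²σT⁴ ⇒ R = √(L/(4πσT⁴)).
σT⁴ = 62.7599 W/m², so R = √(8.583×10¹⁵/(4π×62.7599)) = 3.30×10⁶ m.

R ≈ 3.30×10⁶ m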